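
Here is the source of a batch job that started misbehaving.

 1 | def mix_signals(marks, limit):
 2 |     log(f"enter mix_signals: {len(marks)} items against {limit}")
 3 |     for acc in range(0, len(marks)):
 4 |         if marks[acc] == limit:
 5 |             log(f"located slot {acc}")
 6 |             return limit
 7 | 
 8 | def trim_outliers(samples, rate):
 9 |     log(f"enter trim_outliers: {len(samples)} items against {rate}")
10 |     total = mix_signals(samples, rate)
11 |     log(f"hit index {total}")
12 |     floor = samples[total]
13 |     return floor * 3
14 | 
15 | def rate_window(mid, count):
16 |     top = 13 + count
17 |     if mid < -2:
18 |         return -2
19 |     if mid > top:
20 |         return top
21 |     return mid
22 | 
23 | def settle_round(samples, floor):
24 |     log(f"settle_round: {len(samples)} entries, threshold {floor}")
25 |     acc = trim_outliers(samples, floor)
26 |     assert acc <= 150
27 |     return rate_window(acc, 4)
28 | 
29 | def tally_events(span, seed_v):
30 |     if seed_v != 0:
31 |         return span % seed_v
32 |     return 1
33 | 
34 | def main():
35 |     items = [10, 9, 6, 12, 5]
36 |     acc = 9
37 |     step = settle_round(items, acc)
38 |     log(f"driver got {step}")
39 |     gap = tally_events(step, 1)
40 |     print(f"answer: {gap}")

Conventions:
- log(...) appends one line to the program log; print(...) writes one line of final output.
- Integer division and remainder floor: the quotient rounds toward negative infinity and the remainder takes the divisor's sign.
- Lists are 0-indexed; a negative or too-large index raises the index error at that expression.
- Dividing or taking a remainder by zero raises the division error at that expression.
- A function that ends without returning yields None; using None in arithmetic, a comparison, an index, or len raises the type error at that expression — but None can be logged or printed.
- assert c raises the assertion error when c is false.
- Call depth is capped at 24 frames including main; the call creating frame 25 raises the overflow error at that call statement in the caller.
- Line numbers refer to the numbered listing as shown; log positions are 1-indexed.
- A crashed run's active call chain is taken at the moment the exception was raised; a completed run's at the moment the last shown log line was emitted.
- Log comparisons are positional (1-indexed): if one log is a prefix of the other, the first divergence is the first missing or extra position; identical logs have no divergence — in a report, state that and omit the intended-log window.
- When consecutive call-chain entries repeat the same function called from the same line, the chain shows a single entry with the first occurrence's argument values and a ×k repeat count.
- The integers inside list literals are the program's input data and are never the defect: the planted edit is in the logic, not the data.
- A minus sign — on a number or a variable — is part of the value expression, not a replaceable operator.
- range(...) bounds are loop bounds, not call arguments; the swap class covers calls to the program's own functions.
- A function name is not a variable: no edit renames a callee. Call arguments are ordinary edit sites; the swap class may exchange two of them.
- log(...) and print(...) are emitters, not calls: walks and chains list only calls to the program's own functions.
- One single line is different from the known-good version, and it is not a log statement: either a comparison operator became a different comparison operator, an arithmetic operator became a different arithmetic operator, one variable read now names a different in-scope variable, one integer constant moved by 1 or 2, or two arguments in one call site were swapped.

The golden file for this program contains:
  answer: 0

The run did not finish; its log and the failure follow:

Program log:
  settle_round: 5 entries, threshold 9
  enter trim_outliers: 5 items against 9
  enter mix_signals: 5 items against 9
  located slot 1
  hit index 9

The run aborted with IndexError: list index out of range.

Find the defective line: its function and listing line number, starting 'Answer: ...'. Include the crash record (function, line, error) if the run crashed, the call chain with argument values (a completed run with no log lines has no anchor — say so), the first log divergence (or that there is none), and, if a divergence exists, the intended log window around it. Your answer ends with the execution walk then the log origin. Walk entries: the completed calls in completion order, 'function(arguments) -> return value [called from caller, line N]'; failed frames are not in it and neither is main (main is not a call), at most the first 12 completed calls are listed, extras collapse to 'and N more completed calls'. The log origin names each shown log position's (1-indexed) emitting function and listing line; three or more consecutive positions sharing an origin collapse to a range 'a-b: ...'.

Answer: the defect is in mix_signals at line 6.
The tell: Everything matches until log position 5, which reads 'hit index 9' in place of 'hit index 1'.
Crash: trim_outliers, line 12, IndexError.
Call chain: main -> settle_round([10, 9, 6, 12, 5], 9) (called at line 37) -> trim_outliers([10, 9, 6, 12, 5], 9) (called at line 25).
First divergence: position 5 — shown 'hit index 9', intended 'hit index 1'.
Intended log window:
  3: enter mix_signals: 5 items against 9
  4: located slot 1
  5: hit index 1
  6: driver got 17
Execution walk:
  mix_signals([10, 9, 6, 12, 5], 9) -> 9  [called from trim_outliers, line 10]
Origin of each log line:
  1: from settle_round, line 24
  2: from trim_outliers, line 9
  3: from mix_signals, line 2
  4: from mix_signals, line 5
  5: from trim_outliers, line 11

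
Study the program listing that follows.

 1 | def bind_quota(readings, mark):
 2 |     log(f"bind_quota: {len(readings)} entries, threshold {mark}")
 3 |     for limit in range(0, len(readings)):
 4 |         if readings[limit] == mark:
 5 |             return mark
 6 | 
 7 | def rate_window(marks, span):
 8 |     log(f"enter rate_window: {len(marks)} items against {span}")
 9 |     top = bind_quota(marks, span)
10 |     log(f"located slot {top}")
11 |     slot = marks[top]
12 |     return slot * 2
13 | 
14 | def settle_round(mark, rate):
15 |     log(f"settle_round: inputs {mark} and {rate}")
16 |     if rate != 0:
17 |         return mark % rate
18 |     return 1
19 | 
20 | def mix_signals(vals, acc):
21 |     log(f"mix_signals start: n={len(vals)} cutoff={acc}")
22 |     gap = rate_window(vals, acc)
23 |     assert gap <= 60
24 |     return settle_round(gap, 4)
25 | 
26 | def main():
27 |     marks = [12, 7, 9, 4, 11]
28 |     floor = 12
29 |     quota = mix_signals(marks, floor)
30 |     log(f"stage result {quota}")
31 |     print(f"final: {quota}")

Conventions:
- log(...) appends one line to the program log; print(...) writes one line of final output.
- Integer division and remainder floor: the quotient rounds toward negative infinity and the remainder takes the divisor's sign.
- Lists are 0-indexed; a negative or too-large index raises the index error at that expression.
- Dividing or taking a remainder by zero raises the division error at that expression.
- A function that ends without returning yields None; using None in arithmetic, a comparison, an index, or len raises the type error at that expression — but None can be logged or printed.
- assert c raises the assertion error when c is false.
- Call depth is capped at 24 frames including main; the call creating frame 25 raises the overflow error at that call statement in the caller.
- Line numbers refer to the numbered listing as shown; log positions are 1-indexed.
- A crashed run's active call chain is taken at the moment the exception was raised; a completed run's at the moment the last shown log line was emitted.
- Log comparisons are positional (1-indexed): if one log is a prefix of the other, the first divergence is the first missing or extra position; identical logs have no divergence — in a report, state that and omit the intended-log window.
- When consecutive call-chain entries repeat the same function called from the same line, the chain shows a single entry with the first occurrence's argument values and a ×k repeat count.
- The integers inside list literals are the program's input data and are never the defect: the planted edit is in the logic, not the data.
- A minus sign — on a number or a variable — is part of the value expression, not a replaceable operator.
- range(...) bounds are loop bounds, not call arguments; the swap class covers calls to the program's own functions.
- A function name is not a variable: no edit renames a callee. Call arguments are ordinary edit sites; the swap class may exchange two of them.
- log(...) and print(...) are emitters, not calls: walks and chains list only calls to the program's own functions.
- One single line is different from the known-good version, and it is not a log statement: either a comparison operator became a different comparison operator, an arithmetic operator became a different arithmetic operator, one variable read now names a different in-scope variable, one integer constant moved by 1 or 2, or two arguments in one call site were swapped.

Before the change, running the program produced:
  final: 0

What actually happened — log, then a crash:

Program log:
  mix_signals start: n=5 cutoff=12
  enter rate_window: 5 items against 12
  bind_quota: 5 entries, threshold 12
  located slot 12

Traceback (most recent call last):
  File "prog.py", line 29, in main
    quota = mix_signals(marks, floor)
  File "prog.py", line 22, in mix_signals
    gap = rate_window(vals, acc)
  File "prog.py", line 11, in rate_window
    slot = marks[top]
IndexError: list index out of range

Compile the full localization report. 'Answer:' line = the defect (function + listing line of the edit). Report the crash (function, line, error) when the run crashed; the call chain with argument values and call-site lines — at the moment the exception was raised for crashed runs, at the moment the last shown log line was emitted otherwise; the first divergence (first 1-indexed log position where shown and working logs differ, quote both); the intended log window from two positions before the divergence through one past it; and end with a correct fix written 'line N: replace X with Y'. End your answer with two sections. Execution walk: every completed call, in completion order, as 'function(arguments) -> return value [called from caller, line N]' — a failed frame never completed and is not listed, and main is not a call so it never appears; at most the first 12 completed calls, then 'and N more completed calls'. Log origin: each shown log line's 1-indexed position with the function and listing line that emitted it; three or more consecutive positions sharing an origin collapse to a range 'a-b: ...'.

Answer: the defect is in bind_quota at line 5.
Key fact: Everything matches until log position 4, which reads 'located slot 12' in place of 'located slot 0'.
Crash: rate_window, line 11, IndexError.
Call chain: main -> mix_signals([12, 7, 9, 4, 11], 12) (called at line 29) -> rate_window([12, 7, 9, 4, 11], 12) (called at line 22).
First divergence: position 4 — shown 'located slot 12', intended 'located slot 0'.
Intended log window:
  2: enter rate_window: 5 items against 12
  3: bind_quota: 5 entries, threshold 12
  4: located slot 0
  5: settle_round: inputs 24 and 4
Execution walk:
  bind_quota([12, 7, 9, 4, 11], 12) -> 12  [called from rate_window, line 9]
Log origins:
  1: from mix_signals, line 21
  2: from rate_window, line 8
  3: from bind_quota, line 2
  4: from rate_window, line 10
A correct fix: line 5: replace `mark` with `limit`.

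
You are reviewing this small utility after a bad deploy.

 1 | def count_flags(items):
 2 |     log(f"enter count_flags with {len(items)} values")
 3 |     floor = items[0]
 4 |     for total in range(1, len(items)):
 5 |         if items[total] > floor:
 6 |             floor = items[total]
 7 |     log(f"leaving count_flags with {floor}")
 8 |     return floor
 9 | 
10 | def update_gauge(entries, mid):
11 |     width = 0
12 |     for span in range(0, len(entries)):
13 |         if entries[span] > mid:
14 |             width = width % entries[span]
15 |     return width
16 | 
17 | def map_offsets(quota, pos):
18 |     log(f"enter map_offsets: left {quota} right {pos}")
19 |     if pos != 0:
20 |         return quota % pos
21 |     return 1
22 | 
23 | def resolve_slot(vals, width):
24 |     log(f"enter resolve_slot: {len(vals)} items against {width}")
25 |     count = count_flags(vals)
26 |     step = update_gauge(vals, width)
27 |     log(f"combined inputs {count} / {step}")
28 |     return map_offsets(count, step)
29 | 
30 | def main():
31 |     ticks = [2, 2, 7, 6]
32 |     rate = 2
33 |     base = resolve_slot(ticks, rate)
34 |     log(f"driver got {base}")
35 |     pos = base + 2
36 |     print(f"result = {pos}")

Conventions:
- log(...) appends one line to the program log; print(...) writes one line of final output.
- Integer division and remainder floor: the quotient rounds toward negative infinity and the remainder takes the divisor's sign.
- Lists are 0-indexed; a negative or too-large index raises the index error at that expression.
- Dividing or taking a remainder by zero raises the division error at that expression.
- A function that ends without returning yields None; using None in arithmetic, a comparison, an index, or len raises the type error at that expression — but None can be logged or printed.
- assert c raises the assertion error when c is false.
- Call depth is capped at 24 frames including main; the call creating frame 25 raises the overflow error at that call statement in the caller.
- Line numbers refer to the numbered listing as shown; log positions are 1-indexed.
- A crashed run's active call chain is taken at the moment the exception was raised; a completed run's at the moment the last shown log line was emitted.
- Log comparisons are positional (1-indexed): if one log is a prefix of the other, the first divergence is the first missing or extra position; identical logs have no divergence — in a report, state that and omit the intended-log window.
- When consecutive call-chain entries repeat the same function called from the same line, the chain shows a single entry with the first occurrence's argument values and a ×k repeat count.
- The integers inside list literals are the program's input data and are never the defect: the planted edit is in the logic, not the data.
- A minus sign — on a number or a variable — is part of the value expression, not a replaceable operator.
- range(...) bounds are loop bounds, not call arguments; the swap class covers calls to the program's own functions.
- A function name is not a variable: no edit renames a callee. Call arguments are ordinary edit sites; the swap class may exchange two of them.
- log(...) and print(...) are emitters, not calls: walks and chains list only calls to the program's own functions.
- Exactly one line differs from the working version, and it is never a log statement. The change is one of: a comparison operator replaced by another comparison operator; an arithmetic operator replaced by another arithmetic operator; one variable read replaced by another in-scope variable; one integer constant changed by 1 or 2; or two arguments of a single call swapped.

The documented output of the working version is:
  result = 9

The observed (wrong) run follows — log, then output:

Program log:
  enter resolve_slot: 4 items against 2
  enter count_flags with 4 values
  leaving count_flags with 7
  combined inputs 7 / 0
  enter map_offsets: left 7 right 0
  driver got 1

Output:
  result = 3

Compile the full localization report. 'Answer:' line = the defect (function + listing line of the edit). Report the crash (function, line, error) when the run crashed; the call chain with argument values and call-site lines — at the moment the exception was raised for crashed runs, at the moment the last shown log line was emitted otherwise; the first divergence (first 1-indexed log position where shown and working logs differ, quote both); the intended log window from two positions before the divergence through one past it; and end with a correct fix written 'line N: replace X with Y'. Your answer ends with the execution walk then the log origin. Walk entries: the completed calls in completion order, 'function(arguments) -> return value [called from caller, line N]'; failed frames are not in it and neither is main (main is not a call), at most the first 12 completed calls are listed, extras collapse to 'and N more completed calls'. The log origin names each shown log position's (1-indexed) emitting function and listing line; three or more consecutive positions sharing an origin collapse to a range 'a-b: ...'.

Answer: the defect is in update_gauge at line 14.
Key fact: The earliest visible damage is log position 4 — 'combined inputs 7 / 0' rather than the intended 'combined inputs 7 / 13'.
Call chain: main.
First divergence: at position 4 the run shows 'combined inputs 7 / 0' where the working version logs 'combined inputs 7 / 13'.
Intended log window:
  2: enter count_flags with 4 values
  3: leaving count_flags with 7
  4: combined inputs 7 / 13
  5: enter map_offsets: left 7 right 13
Execution walk:
  count_flags([2, 2, 7, 6]) -> 7  [called from resolve_slot, line 25]
  update_gauge([2, 2, 7, 6], 2) -> 0  [called from resolve_slot, line 26]
  map_offsets(7, 0) -> 1  [called from resolve_slot, line 28]
  resolve_slot([2, 2, 7, 6], 2) -> 1  [called from main, line 33]
Log origins:
  1: from resolve_slot, line 24
  2: from count_flags, line 2
  3: from count_flags, line 7
  4: from resolve_slot, line 27
  5: from map_offsets, line 18
  6: from main, line 34
A correct fix: line 14: replace `%` with `+`.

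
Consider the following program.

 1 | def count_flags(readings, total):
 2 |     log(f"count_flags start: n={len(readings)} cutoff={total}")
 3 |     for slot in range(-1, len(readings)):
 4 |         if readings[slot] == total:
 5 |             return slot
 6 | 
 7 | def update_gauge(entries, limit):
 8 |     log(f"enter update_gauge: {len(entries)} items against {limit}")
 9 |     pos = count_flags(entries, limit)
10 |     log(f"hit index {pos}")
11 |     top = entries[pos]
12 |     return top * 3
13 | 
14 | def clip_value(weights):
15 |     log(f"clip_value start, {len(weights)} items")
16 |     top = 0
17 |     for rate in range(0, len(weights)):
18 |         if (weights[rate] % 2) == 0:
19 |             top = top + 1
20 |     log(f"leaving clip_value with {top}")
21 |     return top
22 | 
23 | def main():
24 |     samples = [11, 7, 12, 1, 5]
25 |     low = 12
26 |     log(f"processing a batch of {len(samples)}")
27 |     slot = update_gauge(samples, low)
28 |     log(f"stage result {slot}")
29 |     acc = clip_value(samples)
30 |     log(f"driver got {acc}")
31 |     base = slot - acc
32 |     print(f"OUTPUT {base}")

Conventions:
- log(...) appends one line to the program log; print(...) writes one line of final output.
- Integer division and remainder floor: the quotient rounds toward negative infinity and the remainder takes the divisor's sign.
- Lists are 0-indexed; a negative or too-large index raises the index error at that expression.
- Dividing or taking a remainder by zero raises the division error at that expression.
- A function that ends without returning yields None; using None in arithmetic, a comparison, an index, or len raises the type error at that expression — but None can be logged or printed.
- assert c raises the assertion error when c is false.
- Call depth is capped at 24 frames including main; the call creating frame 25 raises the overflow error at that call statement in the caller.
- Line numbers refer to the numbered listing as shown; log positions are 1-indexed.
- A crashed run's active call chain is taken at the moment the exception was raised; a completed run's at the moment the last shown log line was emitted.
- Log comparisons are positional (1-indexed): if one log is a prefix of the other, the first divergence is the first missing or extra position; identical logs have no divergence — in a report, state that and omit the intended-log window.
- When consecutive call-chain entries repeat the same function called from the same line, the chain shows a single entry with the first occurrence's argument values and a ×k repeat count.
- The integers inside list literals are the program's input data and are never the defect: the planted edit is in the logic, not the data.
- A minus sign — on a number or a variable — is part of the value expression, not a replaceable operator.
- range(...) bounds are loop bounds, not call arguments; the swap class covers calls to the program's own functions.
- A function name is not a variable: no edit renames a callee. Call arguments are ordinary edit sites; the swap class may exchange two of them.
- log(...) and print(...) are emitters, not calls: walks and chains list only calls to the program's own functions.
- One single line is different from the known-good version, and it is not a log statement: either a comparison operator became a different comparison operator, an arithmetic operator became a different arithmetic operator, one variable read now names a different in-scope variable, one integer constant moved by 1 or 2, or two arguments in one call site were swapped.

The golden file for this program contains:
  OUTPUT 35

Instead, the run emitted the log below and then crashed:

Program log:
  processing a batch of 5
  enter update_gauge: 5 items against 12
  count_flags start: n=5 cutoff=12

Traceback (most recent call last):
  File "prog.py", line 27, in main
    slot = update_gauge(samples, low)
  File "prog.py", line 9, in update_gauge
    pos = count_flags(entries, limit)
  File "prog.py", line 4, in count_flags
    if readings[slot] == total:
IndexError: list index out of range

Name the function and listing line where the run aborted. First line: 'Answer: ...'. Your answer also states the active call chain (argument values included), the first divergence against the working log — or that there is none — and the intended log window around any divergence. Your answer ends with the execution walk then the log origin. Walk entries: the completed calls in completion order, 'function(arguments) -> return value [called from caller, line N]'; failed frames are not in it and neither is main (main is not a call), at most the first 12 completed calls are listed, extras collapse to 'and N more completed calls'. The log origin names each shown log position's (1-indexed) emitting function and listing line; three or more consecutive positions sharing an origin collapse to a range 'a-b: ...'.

Answer: the error was raised in count_flags, line 4.
Key observation: Only 3 log lines were emitted before the run died; the intended continuation was 'hit index 2'.
Call chain: main -> update_gauge([11, 7, 12, 1, 5], 12) (called at line 27) -> count_flags([11, 7, 12, 1, 5], 12) (called at line 9).
First divergence: position 4; the shown log stops at 3 lines while the working version next logs 'hit index 2'.
Intended log window:
  2: enter update_gauge: 5 items against 12
  3: count_flags start: n=5 cutoff=12
  4: hit index 2
  5: stage result 36
Execution walk:
  (no call completed)
Log origins:
  1: emitted by main (line 26)
  2: emitted by update_gauge (line 8)
  3: emitted by count_flags (line 2)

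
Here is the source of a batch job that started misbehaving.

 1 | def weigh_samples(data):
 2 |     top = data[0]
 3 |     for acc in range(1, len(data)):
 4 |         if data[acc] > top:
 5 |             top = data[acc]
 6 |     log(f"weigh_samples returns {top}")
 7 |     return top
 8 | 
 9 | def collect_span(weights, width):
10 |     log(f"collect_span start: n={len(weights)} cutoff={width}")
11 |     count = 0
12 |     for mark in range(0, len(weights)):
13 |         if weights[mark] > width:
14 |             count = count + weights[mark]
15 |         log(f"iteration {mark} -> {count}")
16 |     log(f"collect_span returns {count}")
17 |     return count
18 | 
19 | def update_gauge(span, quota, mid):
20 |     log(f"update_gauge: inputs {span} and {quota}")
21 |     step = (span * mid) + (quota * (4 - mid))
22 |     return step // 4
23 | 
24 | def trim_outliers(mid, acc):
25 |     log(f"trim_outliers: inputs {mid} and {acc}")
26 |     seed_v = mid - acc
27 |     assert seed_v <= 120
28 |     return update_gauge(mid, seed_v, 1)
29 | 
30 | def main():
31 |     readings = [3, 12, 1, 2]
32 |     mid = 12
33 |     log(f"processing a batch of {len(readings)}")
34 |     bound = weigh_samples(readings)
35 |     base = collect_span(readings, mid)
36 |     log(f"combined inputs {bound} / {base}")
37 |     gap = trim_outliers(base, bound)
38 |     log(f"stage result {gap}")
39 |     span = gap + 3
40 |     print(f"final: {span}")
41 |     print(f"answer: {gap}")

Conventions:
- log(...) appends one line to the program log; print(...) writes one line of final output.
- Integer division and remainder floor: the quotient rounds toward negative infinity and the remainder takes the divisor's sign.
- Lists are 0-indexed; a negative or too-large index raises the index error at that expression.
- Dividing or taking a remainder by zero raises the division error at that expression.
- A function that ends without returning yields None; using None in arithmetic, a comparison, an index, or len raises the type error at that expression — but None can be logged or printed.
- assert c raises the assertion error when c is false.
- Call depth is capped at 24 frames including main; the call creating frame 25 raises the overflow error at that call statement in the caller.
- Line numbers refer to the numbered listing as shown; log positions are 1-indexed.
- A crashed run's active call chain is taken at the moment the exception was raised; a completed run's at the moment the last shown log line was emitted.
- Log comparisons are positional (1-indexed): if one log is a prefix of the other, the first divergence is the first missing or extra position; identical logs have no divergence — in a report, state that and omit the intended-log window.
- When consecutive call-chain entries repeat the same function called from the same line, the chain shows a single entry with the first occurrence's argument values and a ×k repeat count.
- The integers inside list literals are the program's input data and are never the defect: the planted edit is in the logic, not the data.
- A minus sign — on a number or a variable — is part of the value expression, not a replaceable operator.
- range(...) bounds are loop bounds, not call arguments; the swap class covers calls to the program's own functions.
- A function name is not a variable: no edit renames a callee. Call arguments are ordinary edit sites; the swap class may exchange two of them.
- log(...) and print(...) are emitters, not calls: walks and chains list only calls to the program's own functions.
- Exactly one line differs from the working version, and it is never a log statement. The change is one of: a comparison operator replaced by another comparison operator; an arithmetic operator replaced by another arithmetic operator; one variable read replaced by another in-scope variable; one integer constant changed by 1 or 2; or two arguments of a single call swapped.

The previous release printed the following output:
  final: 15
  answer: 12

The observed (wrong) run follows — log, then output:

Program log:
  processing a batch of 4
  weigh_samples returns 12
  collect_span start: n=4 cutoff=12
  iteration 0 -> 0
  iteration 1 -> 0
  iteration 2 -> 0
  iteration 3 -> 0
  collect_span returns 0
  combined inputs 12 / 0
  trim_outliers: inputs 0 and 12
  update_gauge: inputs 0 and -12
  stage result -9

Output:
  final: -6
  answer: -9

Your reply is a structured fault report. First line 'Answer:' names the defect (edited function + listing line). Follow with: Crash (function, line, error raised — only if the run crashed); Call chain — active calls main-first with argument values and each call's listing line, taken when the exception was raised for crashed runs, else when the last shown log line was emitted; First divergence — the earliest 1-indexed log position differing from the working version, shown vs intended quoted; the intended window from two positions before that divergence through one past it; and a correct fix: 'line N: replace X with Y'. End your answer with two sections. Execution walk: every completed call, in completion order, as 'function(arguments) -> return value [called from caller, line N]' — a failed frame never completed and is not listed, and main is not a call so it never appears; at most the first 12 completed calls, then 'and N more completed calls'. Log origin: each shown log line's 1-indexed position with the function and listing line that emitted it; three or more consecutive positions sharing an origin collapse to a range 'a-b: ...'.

Answer: the defect is in main at line 37.
Key fact: At log position 10 the runs split — shown 'trim_outliers: inputs 0 and 12', but the working version logs 'trim_outliers: inputs 12 and 0'.
Call chain: main.
First divergence: position 10 — shown 'trim_outliers: inputs 0 and 12', intended 'trim_outliers: inputs 12 and 0'.
Intended log window:
  8: collect_span returns 0
  9: combined inputs 12 / 0
  10: trim_outliers: inputs 12 and 0
  11: update_gauge: inputs 12 and 12
Execution walk:
  weigh_samples([3, 12, 1, 2]) -> 12  [called from main, line 34]
  collect_span([3, 12, 1, 2], 12) -> 0  [called from main, line 35]
  update_gauge(0, -12, 1) -> -9  [called from trim_outliers, line 28]
  trim_outliers(0, 12) -> -9  [called from main, line 37]
Origin of each log line:
  1 — main, line 33
  2 — weigh_samples, line 6
  3 — collect_span, line 10
  4-7 — collect_span, line 15
  8 — collect_span, line 16
  9 — main, line 36
  10 — trim_outliers, line 25
  11 — update_gauge, line 20
  12 — main, line 38
A correct fix: line 37: replace `trim_outliers(base, bound)` with `trim_outliers(bound, base)`.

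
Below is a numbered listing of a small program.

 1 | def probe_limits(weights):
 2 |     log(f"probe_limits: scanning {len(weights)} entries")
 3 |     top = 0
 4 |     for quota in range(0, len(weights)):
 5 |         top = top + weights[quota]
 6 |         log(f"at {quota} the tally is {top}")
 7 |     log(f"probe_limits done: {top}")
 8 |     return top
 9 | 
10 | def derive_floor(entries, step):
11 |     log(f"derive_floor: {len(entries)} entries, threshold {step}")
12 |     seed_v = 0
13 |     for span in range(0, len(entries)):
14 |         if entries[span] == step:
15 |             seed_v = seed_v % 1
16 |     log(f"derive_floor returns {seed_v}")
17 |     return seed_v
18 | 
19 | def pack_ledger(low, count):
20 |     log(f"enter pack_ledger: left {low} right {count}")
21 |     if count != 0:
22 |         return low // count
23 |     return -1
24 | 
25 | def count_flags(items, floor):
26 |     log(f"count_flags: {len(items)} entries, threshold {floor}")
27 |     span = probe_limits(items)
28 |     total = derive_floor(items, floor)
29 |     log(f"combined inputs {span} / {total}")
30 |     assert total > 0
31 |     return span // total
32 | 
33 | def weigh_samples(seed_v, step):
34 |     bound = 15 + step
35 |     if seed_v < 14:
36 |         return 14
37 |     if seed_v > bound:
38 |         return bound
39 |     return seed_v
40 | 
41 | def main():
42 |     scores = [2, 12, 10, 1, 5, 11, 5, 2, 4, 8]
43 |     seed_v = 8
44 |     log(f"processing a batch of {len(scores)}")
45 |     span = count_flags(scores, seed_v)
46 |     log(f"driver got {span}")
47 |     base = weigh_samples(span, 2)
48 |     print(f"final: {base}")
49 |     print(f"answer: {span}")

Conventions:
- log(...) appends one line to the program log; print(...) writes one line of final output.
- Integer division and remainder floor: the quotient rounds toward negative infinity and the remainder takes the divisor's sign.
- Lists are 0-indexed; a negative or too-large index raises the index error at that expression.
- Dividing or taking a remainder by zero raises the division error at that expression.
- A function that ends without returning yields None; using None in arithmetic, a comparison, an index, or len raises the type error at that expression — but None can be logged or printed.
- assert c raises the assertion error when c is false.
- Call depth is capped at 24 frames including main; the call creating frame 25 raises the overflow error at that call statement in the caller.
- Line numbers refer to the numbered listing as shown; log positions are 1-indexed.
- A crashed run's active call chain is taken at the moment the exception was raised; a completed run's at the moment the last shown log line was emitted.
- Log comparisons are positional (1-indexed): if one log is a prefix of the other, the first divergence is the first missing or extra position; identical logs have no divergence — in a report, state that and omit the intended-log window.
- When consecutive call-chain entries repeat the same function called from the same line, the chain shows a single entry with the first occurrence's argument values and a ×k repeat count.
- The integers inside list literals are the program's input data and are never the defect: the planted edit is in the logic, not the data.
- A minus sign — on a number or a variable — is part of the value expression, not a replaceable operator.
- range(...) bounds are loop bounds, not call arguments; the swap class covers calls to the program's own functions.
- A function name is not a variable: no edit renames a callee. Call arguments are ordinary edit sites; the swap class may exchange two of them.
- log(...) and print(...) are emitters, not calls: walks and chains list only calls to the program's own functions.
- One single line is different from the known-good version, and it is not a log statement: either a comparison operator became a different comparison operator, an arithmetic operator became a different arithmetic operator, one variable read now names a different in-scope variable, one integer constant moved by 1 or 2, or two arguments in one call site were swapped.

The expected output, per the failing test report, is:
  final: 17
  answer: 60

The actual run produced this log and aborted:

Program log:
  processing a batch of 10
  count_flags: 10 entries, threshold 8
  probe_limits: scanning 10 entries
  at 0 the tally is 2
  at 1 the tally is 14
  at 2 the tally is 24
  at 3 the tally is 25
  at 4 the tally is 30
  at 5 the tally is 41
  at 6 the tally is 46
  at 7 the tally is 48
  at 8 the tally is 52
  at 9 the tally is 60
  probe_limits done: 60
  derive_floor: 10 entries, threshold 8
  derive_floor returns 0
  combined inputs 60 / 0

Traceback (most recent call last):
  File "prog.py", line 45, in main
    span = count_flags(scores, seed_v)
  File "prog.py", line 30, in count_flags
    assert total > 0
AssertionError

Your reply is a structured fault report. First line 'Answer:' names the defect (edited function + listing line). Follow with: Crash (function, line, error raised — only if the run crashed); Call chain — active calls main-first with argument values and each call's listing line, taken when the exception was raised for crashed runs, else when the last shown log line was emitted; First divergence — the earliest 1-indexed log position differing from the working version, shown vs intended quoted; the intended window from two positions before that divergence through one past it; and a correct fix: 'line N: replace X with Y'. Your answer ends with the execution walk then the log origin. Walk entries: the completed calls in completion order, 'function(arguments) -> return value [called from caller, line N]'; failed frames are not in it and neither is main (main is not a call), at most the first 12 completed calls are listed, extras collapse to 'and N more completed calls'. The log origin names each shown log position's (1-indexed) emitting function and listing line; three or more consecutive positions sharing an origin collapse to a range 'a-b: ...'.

Answer: the defect is in derive_floor at line 15.
Core observation: Log line 16 is where behavior first shows: 'derive_floor returns 0' appears instead of 'derive_floor returns 1'.
Crash: count_flags, line 30, AssertionError.
Call chain: main -> count_flags([2, 12, 10, 1, 5, 11, 5, 2, 4, 8], 8) (called at line 45).
First divergence: position 16; shown 'derive_floor returns 0' vs intended 'derive_floor returns 1'.
Intended log window:
  14: probe_limits done: 60
  15: derive_floor: 10 entries, threshold 8
  16: derive_floor returns 1
  17: combined inputs 60 / 1
Execution walk:
  probe_limits([2, 12, 10, 1, 5, 11, 5, 2, 4, 8]) -> 60  [called from count_flags, line 27]
  derive_floor([2, 12, 10, 1, 5, 11, 5, 2, 4, 8], 8) -> 0  [called from count_flags, line 28]
Log line origins:
  1: logged in main at line 44
  2: logged in count_flags at line 26
  3: logged in probe_limits at line 2
  4-13: logged in probe_limits at line 6
  14: logged in probe_limits at line 7
  15: logged in derive_floor at line 11
  16: logged in derive_floor at line 16
  17: logged in count_flags at line 29
A correct fix: line 15: replace `%` with `+`.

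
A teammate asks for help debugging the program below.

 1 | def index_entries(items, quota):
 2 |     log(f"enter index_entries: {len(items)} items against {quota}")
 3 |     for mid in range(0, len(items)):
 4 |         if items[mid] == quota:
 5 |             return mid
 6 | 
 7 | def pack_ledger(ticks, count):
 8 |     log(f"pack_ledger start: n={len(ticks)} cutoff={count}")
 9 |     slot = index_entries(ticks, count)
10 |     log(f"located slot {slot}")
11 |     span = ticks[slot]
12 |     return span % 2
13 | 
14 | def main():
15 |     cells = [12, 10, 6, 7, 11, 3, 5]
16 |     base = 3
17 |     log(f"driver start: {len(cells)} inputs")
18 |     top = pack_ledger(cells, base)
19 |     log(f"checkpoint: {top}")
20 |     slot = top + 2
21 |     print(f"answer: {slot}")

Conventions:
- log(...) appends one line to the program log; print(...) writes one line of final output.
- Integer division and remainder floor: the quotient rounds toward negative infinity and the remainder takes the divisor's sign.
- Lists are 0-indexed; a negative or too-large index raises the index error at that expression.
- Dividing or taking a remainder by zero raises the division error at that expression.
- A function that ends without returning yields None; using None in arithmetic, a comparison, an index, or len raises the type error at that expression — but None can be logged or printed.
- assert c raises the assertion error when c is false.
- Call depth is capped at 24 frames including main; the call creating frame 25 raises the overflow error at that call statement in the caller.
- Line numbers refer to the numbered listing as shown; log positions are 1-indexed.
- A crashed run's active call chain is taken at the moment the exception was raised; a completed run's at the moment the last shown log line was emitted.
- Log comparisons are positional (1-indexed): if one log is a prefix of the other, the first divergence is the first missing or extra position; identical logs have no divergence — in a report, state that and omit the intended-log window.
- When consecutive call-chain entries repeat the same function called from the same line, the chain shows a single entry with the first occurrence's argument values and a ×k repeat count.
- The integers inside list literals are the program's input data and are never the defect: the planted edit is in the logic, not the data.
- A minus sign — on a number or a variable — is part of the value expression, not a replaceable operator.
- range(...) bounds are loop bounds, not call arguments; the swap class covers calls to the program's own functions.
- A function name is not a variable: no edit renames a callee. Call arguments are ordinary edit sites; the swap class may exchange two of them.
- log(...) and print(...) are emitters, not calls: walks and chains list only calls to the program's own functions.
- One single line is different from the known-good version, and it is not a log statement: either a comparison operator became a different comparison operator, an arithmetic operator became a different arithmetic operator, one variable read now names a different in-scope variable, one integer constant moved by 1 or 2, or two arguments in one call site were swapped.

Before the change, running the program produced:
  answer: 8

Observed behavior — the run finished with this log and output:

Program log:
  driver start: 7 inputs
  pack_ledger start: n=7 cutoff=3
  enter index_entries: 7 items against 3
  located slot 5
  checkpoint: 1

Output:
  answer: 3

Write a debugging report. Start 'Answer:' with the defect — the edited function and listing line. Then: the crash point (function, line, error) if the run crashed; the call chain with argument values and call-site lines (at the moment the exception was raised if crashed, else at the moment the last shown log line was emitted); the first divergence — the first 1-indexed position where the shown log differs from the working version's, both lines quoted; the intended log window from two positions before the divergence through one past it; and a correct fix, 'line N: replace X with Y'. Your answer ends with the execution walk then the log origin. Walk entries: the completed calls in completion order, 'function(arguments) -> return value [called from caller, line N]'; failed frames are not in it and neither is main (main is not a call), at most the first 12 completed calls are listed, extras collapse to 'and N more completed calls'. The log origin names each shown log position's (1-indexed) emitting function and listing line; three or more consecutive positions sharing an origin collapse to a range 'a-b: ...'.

Answer: the defect is in pack_ledger at line 12.
Key observation: At log position 5 the runs split — shown 'checkpoint: 1', but the working version logs 'checkpoint: 6'.
Call chain: main.
First divergence: at position 5 the run shows 'checkpoint: 1' where the working version logs 'checkpoint: 6'.
Intended log window:
  3: enter index_entries: 7 items against 3
  4: located slot 5
  5: checkpoint: 6
Execution walk:
  index_entries([12, 10, 6, 7, 11, 3, 5], 3) -> 5  [called from pack_ledger, line 9]
  pack_ledger([12, 10, 6, 7, 11, 3, 5], 3) -> 1  [called from main, line 18]
Origin of each log line:
  1: emitted by main (line 17)
  2: emitted by pack_ledger (line 8)
  3: emitted by index_entries (line 2)
  4: emitted by pack_ledger (line 10)
  5: emitted by main (line 19)
A correct fix: line 12: replace `%` with `*`.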